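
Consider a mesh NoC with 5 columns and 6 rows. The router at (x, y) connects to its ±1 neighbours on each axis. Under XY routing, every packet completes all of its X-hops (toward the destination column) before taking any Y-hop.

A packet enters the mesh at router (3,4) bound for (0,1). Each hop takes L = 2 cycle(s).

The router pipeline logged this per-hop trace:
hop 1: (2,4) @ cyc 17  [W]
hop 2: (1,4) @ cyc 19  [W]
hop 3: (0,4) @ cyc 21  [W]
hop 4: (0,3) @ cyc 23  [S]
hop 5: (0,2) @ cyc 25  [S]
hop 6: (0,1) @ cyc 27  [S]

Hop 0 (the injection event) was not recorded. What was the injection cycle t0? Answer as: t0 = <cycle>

t0 = 15

cyc[1] = 17 and cyc[k] = t0 + k·L for every k.
Therefore t0 = 17 − L = 15.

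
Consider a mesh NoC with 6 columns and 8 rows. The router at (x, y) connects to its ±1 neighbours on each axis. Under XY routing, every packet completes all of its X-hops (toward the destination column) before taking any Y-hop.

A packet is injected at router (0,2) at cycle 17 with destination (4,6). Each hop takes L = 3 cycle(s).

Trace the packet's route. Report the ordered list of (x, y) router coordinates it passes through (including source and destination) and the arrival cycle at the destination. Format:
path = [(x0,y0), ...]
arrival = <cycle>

hop 0: (0,2) @ cyc 17
hop 1: (1,2) @ cyc 20  [E]
hop 2: (2,2) @ cyc 23  [E]
hop 3: (3,2) @ cyc 26  [E]
hop 4: (4,2) @ cyc 29  [E]
hop 5: (4,3) @ cyc 32  [N]
hop 6: (4,4) @ cyc 35  [N]
hop 7: (4,5) @ cyc 38  [N]
hop 8: (4,6) @ cyc 41  [N]

path = [(0,2), (1,2), (2,2), (3,2), (4,2), (4,3), (4,4), (4,5), (4,6)]
arrival = 41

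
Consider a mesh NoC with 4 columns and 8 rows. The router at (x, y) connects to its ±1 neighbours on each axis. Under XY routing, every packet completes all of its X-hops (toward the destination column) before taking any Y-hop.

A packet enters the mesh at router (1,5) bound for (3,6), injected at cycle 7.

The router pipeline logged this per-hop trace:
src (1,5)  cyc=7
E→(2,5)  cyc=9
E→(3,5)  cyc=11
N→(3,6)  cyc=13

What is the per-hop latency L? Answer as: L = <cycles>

L = 2

cyc[1] − cyc[0] = 9 − 7 = 2.
That increment is L by definition: L = 2.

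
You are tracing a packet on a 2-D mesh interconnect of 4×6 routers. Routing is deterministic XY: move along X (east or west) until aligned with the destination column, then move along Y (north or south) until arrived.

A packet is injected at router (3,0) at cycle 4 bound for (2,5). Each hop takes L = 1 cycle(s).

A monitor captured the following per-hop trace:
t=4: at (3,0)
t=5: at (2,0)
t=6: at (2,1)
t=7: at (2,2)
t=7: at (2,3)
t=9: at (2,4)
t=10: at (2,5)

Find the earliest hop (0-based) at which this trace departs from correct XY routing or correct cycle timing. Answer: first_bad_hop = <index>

first_bad_hop = 4

  1: Δx=-1 Δy=+0 Δt=1 [ok]
  2: Δx=+0 Δy=+1 Δt=1 [ok]
  3: Δx=+0 Δy=+1 Δt=1 [ok]
  4: Δx=+0 Δy=+1 Δt=0 [BAD: Δcyc=0≠L]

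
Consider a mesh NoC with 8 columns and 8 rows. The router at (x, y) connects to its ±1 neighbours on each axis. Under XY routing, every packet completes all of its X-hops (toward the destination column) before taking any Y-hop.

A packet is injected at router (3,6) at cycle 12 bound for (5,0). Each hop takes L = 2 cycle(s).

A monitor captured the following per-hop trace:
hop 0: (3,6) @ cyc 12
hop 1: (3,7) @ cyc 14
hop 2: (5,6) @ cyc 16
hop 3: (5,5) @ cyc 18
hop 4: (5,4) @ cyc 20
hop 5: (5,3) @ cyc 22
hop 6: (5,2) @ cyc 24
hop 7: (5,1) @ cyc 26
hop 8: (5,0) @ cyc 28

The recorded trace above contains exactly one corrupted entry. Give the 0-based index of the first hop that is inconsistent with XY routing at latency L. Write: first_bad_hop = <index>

  1: Δx=+0 Δy=+1 Δt=2 [BAD: Y-move but x=3≠5]

first_bad_hop = 1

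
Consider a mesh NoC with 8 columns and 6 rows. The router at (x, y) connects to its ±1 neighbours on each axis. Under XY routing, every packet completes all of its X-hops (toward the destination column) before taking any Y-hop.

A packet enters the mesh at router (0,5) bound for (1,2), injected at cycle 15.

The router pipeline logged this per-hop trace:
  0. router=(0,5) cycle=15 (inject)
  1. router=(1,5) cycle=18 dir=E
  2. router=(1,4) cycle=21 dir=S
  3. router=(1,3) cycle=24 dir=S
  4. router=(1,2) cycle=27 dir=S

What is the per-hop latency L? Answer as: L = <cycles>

L = 3

From hop 0 (15) to hop 1 (18): +3 cycles.
Each hop adds L, hence L = 3.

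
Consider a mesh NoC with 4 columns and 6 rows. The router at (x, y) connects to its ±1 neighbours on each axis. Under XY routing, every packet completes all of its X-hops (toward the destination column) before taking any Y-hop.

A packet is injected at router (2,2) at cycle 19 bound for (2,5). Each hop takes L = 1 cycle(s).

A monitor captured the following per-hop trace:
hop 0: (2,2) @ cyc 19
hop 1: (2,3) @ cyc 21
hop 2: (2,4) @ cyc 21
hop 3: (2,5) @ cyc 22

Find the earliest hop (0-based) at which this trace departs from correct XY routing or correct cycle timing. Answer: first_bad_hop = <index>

check 1→ d=(0,1) cyc+2: BAD: Δcyc=2≠L

first_bad_hop = 1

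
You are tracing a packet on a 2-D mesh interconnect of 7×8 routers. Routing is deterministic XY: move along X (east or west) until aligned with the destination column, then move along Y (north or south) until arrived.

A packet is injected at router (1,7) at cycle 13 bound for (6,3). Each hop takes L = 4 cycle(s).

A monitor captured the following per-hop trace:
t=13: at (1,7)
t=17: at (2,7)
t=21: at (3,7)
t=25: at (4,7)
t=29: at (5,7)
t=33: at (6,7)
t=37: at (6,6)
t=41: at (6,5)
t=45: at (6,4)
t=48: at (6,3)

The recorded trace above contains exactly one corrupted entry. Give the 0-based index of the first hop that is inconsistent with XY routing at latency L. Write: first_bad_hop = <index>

  1: Δx=+1 Δy=+0 Δt=4 [ok]
  2: Δx=+1 Δy=+0 Δt=4 [ok]
  3: Δx=+1 Δy=+0 Δt=4 [ok]
  4: Δx=+1 Δy=+0 Δt=4 [ok]
  5: Δx=+1 Δy=+0 Δt=4 [ok]
  6: Δx=+0 Δy=-1 Δt=4 [ok]
  7: Δx=+0 Δy=-1 Δt=4 [ok]
  8: Δx=+0 Δy=-1 Δt=4 [ok]
  9: Δx=+0 Δy=-1 Δt=3 [BAD: Δcyc=3≠L]

first_bad_hop = 9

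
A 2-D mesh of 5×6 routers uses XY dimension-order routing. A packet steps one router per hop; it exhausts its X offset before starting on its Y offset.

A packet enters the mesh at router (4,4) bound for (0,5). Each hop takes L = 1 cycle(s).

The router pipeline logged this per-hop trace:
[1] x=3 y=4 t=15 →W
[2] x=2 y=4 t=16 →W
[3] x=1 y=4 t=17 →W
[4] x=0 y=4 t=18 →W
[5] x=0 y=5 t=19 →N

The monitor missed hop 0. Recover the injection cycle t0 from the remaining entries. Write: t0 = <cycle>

At hop 1 the cycle is 15; in general cyc_k = t0 + kL.
Subtract one hop: t0 = 15 − 1 = 14.

t0 = 14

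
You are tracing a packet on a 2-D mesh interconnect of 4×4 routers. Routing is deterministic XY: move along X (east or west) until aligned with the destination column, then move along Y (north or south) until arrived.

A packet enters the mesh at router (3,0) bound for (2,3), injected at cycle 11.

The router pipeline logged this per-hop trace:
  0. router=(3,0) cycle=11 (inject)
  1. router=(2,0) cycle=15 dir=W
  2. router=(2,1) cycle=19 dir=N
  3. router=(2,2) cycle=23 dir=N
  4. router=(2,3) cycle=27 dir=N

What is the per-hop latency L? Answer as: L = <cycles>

cyc[1] − cyc[0] = 15 − 11 = 4.
Each hop adds L, hence L = 4.

L = 4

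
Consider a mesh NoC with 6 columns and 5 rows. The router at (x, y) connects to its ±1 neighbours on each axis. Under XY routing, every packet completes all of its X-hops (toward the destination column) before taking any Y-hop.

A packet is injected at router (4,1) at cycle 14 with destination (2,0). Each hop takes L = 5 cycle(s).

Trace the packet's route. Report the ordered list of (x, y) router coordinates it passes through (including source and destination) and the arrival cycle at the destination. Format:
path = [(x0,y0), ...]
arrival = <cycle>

#0 — 4,1 | c14
#1 — 3,1 | c19 | W
#2 — 2,1 | c24 | W
#3 — 2,0 | c29 | S

path = [(4,1), (3,1), (2,1), (2,0)]
arrival = 29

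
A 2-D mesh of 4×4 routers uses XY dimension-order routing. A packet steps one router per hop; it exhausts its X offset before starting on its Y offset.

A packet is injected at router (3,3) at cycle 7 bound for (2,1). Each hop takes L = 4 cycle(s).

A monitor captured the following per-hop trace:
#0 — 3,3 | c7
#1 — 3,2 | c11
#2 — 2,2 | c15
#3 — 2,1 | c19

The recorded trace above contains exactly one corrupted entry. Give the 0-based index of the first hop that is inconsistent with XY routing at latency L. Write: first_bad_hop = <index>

first_bad_hop = 1

hop 1: step (+0,-1), +4 cyc — BAD: Y-move but x=3≠2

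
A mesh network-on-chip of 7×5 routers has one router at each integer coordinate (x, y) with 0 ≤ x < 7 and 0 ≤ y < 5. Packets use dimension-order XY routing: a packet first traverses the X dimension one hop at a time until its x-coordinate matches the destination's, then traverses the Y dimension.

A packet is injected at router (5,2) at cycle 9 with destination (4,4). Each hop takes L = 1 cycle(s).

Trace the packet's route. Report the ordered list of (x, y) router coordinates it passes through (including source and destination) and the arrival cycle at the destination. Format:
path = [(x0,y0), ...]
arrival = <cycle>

path = [(5,2), (4,2), (4,3), (4,4)]
arrival = 12

src (5,2)  cyc=9
W→(4,2)  cyc=10
N→(4,3)  cyc=11
N→(4,4)  cyc=12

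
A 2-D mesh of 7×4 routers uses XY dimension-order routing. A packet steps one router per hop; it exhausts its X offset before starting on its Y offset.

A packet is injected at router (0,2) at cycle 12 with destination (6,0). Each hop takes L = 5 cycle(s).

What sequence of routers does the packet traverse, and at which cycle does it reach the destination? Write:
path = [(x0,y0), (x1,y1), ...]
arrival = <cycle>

path = [(0,2), (1,2), (2,2), (3,2), (4,2), (5,2), (6,2), (6,1), (6,0)]
arrival = 52

#0 — 0,2 | c12
#1 — 1,2 | c17 | E
#2 — 2,2 | c22 | E
#3 — 3,2 | c27 | E
#4 — 4,2 | c32 | E
#5 — 5,2 | c37 | E
#6 — 6,2 | c42 | E
#7 — 6,1 | c47 | S
#8 — 6,0 | c52 | S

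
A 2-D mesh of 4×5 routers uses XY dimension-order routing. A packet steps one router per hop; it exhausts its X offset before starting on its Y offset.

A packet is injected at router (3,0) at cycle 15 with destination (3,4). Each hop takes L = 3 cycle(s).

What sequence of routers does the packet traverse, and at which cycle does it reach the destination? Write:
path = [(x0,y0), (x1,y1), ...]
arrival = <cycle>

t=15: at (3,0)
t=18: at (3,1) after N
t=21: at (3,2) after N
t=24: at (3,3) after N
t=27: at (3,4) after N

path = [(3,0), (3,1), (3,2), (3,3), (3,4)]
arrival = 27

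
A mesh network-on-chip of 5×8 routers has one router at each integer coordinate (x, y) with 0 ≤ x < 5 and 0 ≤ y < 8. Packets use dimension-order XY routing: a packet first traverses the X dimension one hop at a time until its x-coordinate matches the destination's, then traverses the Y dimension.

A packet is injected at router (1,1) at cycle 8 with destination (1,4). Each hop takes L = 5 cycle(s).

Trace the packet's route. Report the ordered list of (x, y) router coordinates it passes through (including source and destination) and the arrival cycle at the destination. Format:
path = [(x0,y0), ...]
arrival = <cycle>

path = [(1,1), (1,2), (1,3), (1,4)]
arrival = 23

  0. router=(1,1) cycle=8 (inject)
  1. router=(1,2) cycle=13 dir=N
  2. router=(1,3) cycle=18 dir=N
  3. router=(1,4) cycle=23 dir=N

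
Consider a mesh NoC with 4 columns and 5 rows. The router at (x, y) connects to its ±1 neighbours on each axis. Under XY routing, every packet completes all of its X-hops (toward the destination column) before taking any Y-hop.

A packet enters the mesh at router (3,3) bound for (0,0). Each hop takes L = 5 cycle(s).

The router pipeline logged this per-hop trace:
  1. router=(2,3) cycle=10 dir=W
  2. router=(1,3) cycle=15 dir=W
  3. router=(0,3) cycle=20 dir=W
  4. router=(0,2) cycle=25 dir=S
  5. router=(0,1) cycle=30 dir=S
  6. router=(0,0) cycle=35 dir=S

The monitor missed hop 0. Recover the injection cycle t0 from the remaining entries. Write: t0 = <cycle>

t0 = 5

Hop 1 reached at cycle 10; hop k is at t0 + k·L.
So t0 = 10 − 1·5 = 5.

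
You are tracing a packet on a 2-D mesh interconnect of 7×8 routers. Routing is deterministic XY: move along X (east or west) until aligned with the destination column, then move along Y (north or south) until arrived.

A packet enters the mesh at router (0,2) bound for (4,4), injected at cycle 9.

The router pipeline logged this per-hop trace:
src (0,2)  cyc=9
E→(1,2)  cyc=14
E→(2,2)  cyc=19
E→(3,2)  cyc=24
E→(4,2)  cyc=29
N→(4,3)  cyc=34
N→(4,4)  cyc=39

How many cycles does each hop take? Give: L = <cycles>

L = 5

cyc[1] − cyc[0] = 14 − 9 = 5.
One hop costs L cycles, so L = 5.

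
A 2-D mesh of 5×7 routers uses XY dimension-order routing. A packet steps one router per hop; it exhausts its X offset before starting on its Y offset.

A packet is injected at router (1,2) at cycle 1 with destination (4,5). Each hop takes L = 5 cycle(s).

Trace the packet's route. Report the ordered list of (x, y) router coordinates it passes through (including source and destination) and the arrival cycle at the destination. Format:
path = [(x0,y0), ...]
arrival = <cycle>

hop 0: (1,2) @ cyc 1
hop 1: (2,2) @ cyc 6  [E]
hop 2: (3,2) @ cyc 11  [E]
hop 3: (4,2) @ cyc 16  [E]
hop 4: (4,3) @ cyc 21  [N]
hop 5: (4,4) @ cyc 26  [N]
hop 6: (4,5) @ cyc 31  [N]

path = [(1,2), (2,2), (3,2), (4,2), (4,3), (4,4), (4,5)]
arrival = 31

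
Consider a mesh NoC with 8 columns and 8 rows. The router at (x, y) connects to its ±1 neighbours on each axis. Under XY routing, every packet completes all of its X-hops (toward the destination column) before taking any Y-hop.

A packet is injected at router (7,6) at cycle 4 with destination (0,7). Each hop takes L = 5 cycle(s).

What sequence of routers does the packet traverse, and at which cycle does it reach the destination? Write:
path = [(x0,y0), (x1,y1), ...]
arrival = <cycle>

[0] x=7 y=6 t=4
[1] x=6 y=6 t=9 →W
[2] x=5 y=6 t=14 →W
[3] x=4 y=6 t=19 →W
[4] x=3 y=6 t=24 →W
[5] x=2 y=6 t=29 →W
[6] x=1 y=6 t=34 →W
[7] x=0 y=6 t=39 →W
[8] x=0 y=7 t=44 →N

path = [(7,6), (6,6), (5,6), (4,6), (3,6), (2,6), (1,6), (0,6), (0,7)]
arrival = 44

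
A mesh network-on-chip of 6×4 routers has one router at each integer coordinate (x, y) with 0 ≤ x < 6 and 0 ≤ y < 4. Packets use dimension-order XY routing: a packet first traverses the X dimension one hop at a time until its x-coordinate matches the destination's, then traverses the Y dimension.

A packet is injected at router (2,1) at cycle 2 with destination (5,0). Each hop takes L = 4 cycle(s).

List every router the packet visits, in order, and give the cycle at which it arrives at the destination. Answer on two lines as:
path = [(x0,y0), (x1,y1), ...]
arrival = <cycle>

  0. router=(2,1) cycle=2 (inject)
  1. router=(3,1) cycle=6 dir=E
  2. router=(4,1) cycle=10 dir=E
  3. router=(5,1) cycle=14 dir=E
  4. router=(5,0) cycle=18 dir=S

path = [(2,1), (3,1), (4,1), (5,1), (5,0)]
arrival = 18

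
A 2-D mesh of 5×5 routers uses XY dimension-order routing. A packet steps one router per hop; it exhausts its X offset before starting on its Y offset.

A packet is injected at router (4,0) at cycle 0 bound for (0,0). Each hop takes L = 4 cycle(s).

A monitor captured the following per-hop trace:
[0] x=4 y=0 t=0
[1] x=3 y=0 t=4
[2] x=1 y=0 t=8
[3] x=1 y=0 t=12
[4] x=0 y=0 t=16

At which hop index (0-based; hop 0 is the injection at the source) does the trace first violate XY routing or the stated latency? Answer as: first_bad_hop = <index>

first_bad_hop = 2

[1] (-1,+0) / 4c ⇒ ok
[2] (-2,+0) / 4c ⇒ BAD: non-unit step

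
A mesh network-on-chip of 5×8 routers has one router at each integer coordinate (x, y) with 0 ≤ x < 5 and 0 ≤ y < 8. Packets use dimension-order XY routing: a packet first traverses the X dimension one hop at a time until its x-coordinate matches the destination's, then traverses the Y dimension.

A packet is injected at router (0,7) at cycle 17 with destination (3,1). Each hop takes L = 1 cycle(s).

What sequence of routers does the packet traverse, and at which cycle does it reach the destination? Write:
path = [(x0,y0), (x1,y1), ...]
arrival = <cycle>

path = [(0,7), (1,7), (2,7), (3,7), (3,6), (3,5), (3,4), (3,3), (3,2), (3,1)]
arrival = 26

hop 0: (0,7) @ cyc 17
hop 1: (1,7) @ cyc 18  [E]
hop 2: (2,7) @ cyc 19  [E]
hop 3: (3,7) @ cyc 20  [E]
hop 4: (3,6) @ cyc 21  [S]
hop 5: (3,5) @ cyc 22  [S]
hop 6: (3,4) @ cyc 23  [S]
hop 7: (3,3) @ cyc 24  [S]
hop 8: (3,2) @ cyc 25  [S]
hop 9: (3,1) @ cyc 26  [S]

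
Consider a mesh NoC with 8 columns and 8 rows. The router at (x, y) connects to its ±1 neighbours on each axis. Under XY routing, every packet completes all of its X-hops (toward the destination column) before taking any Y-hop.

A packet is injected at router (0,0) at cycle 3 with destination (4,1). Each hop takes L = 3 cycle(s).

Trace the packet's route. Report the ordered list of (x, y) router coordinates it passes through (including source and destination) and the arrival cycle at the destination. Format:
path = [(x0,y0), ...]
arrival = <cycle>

hop 0: (0,0) @ cyc 3
hop 1: (1,0) @ cyc 6  [E]
hop 2: (2,0) @ cyc 9  [E]
hop 3: (3,0) @ cyc 12  [E]
hop 4: (4,0) @ cyc 15  [E]
hop 5: (4,1) @ cyc 18  [N]

path = [(0,0), (1,0), (2,0), (3,0), (4,0), (4,1)]
arrival = 18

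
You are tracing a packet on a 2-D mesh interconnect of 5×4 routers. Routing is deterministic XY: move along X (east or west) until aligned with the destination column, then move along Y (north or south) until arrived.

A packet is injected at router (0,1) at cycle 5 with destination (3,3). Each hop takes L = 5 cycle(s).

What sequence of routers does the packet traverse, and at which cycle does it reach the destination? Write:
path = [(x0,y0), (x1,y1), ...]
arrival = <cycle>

t=5: at (0,1)
t=10: at (1,1) after E
t=15: at (2,1) after E
t=20: at (3,1) after E
t=25: at (3,2) after N
t=30: at (3,3) after N

path = [(0,1), (1,1), (2,1), (3,1), (3,2), (3,3)]
arrival = 30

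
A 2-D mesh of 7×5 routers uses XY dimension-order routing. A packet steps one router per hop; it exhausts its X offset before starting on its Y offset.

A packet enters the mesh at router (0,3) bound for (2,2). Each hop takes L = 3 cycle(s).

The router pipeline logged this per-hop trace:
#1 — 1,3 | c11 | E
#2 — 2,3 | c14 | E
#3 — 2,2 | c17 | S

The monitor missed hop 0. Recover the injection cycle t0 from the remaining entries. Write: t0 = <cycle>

Hop 1 reached at cycle 11; hop k is at t0 + k·L.
Therefore t0 = 11 − L = 8.

t0 = 8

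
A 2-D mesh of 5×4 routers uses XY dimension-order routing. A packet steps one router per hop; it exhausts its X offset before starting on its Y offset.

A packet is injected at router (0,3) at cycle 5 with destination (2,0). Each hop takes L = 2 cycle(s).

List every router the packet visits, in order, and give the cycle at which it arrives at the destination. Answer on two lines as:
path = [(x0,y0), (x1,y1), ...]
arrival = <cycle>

#0 — 0,3 | c5
#1 — 1,3 | c7 | E
#2 — 2,3 | c9 | E
#3 — 2,2 | c11 | S
#4 — 2,1 | c13 | S
#5 — 2,0 | c15 | S

path = [(0,3), (1,3), (2,3), (2,2), (2,1), (2,0)]
arrival = 15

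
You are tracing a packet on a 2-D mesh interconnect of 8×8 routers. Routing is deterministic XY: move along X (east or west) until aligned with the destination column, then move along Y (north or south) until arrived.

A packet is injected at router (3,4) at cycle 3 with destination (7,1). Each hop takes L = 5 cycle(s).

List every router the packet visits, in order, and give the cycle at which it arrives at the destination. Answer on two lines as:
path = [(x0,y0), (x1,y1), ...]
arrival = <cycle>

t=3: at (3,4)
t=8: at (4,4) after E
t=13: at (5,4) after E
t=18: at (6,4) after E
t=23: at (7,4) after E
t=28: at (7,3) after S
t=33: at (7,2) after S
t=38: at (7,1) after S

path = [(3,4), (4,4), (5,4), (6,4), (7,4), (7,3), (7,2), (7,1)]
arrival = 38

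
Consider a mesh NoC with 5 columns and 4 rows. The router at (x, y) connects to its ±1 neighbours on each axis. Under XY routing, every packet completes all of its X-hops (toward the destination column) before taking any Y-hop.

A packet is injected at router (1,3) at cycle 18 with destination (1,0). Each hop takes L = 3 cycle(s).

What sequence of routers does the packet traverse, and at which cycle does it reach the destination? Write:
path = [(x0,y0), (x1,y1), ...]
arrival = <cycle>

path = [(1,3), (1,2), (1,1), (1,0)]
arrival = 27

t=18: at (1,3)
t=21: at (1,2) after S
t=24: at (1,1) after S
t=27: at (1,0) after S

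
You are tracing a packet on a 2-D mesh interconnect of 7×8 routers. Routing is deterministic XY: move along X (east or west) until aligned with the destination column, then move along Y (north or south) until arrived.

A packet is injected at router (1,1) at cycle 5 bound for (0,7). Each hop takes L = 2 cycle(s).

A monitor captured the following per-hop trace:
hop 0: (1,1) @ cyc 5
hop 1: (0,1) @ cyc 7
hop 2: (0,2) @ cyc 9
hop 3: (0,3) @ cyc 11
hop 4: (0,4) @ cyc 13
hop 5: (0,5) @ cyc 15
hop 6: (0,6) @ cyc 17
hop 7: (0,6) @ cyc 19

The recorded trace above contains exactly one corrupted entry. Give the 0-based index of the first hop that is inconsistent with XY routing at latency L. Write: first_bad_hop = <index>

first_bad_hop = 7

hop 1: step (-1,+0), +2 cyc — ok
hop 2: step (+0,+1), +2 cyc — ok
hop 3: step (+0,+1), +2 cyc — ok
hop 4: step (+0,+1), +2 cyc — ok
hop 5: step (+0,+1), +2 cyc — ok
hop 6: step (+0,+1), +2 cyc — ok
hop 7: step (+0,+0), +2 cyc — BAD: non-unit step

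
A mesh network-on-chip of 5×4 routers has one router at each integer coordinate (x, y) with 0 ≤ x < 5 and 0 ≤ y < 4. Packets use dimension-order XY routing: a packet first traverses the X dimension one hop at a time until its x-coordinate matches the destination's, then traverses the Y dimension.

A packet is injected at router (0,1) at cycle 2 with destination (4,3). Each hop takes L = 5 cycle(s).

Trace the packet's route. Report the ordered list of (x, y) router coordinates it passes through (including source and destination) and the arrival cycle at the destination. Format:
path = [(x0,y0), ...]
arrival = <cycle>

[0] x=0 y=1 t=2
[1] x=1 y=1 t=7 →E
[2] x=2 y=1 t=12 →E
[3] x=3 y=1 t=17 →E
[4] x=4 y=1 t=22 →E
[5] x=4 y=2 t=27 →N
[6] x=4 y=3 t=32 →N

path = [(0,1), (1,1), (2,1), (3,1), (4,1), (4,2), (4,3)]
arrival = 32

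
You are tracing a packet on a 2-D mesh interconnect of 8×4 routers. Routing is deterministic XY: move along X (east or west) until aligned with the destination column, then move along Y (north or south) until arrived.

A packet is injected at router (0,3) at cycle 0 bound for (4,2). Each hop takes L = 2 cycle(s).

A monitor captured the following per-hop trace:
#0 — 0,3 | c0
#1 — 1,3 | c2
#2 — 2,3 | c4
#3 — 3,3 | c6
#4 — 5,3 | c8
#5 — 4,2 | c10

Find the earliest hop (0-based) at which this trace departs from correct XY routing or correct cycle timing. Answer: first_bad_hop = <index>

  1: Δx=+1 Δy=+0 Δt=2 [ok]
  2: Δx=+1 Δy=+0 Δt=2 [ok]
  3: Δx=+1 Δy=+0 Δt=2 [ok]
  4: Δx=+2 Δy=+0 Δt=2 [BAD: non-unit step]

first_bad_hop = 4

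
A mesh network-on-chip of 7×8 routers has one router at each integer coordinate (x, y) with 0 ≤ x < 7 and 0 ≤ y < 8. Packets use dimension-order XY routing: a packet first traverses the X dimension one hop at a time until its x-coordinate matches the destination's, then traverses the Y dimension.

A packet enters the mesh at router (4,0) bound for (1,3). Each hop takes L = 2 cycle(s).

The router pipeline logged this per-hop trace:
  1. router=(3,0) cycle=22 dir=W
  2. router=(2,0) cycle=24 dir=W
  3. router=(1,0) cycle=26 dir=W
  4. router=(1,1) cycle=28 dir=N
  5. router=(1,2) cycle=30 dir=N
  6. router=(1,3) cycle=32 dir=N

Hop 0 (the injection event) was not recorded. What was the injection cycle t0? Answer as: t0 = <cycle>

t0 = 20

At hop 1 the cycle is 22; in general cyc_k = t0 + kL.
Subtract one hop: t0 = 22 − 2 = 20.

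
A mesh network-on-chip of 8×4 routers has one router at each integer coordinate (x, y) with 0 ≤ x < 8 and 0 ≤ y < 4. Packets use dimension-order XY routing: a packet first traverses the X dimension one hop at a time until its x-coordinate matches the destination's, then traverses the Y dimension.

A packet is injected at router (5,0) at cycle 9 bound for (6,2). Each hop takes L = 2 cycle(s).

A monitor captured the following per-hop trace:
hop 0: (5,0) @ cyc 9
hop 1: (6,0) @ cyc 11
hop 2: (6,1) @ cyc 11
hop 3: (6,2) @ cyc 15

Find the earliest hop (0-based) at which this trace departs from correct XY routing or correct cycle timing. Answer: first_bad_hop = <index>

first_bad_hop = 2

check 1→ d=(1,0) cyc+2: ok
check 2→ d=(0,1) cyc+0: BAD: Δcyc=0≠L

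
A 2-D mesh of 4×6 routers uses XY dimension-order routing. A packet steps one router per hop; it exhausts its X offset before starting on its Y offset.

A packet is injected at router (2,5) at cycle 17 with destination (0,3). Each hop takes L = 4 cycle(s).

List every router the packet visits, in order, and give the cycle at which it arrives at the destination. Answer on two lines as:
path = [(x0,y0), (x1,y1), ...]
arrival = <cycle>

path = [(2,5), (1,5), (0,5), (0,4), (0,3)]
arrival = 33

hop 0: (2,5) @ cyc 17
hop 1: (1,5) @ cyc 21  [W]
hop 2: (0,5) @ cyc 25  [W]
hop 3: (0,4) @ cyc 29  [S]
hop 4: (0,3) @ cyc 33  [S]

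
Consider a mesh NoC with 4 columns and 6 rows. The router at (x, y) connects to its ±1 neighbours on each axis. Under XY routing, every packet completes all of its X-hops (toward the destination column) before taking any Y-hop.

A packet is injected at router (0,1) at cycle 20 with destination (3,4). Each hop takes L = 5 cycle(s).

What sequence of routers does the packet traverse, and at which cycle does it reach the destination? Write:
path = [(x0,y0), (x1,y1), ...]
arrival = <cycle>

src (0,1)  cyc=20
E→(1,1)  cyc=25
E→(2,1)  cyc=30
E→(3,1)  cyc=35
N→(3,2)  cyc=40
N→(3,3)  cyc=45
N→(3,4)  cyc=50

path = [(0,1), (1,1), (2,1), (3,1), (3,2), (3,3), (3,4)]
arrival = 50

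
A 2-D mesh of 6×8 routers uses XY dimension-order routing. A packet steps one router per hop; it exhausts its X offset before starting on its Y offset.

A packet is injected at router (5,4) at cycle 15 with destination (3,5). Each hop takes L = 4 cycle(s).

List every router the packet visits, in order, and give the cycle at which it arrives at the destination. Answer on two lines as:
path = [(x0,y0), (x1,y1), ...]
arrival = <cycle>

#0 — 5,4 | c15
#1 — 4,4 | c19 | W
#2 — 3,4 | c23 | W
#3 — 3,5 | c27 | N

path = [(5,4), (4,4), (3,4), (3,5)]
arrival = 27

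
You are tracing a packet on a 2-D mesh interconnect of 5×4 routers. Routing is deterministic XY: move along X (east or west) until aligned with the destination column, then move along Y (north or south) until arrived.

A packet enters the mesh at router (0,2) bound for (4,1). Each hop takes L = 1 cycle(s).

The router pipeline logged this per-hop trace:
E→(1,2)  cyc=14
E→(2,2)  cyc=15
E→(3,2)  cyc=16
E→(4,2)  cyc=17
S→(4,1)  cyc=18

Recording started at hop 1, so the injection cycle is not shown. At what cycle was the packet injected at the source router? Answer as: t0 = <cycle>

cyc[1] = 14 and cyc[k] = t0 + k·L for every k.
Therefore t0 = 14 − L = 13.

t0 = 13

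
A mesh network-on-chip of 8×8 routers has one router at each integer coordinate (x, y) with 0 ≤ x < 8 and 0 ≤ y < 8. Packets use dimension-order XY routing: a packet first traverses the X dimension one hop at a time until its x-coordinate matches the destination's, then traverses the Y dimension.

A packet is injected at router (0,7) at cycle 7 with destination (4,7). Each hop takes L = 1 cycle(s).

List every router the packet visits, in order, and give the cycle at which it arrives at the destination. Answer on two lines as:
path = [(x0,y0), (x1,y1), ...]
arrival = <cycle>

hop 0: (0,7) @ cyc 7
hop 1: (1,7) @ cyc 8  [E]
hop 2: (2,7) @ cyc 9  [E]
hop 3: (3,7) @ cyc 10  [E]
hop 4: (4,7) @ cyc 11  [E]

path = [(0,7), (1,7), (2,7), (3,7), (4,7)]
arrival = 11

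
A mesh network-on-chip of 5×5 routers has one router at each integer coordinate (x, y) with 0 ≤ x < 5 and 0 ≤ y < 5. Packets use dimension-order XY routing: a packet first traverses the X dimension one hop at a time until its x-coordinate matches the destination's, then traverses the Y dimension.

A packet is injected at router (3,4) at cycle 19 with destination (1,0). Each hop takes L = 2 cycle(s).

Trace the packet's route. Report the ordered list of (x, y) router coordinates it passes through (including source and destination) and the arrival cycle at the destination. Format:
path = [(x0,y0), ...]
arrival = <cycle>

t=19: at (3,4)
t=21: at (2,4) after W
t=23: at (1,4) after W
t=25: at (1,3) after S
t=27: at (1,2) after S
t=29: at (1,1) after S
t=31: at (1,0) after S

path = [(3,4), (2,4), (1,4), (1,3), (1,2), (1,1), (1,0)]
arrival = 31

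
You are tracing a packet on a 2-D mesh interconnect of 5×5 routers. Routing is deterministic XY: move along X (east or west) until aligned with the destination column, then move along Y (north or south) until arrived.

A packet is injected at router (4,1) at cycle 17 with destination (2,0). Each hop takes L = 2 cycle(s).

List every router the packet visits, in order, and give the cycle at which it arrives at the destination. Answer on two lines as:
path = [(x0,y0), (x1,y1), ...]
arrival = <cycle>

path = [(4,1), (3,1), (2,1), (2,0)]
arrival = 23

#0 — 4,1 | c17
#1 — 3,1 | c19 | W
#2 — 2,1 | c21 | W
#3 — 2,0 | c23 | S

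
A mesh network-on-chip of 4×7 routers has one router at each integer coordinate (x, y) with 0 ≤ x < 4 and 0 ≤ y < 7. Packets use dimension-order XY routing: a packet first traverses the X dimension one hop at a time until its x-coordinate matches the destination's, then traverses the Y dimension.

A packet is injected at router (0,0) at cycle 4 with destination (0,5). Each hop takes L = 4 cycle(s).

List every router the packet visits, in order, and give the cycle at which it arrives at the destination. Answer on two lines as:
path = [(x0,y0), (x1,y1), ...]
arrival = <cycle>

[0] x=0 y=0 t=4
[1] x=0 y=1 t=8 →N
[2] x=0 y=2 t=12 →N
[3] x=0 y=3 t=16 →N
[4] x=0 y=4 t=20 →N
[5] x=0 y=5 t=24 →N

path = [(0,0), (0,1), (0,2), (0,3), (0,4), (0,5)]
arrival = 24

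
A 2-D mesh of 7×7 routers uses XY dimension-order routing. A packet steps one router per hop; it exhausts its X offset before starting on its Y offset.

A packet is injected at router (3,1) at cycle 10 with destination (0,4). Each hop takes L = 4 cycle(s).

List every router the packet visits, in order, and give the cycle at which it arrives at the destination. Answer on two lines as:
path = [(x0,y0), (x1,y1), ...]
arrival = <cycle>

path = [(3,1), (2,1), (1,1), (0,1), (0,2), (0,3), (0,4)]
arrival = 34

  0. router=(3,1) cycle=10 (inject)
  1. router=(2,1) cycle=14 dir=W
  2. router=(1,1) cycle=18 dir=W
  3. router=(0,1) cycle=22 dir=W
  4. router=(0,2) cycle=26 dir=N
  5. router=(0,3) cycle=30 dir=N
  6. router=(0,4) cycle=34 dir=N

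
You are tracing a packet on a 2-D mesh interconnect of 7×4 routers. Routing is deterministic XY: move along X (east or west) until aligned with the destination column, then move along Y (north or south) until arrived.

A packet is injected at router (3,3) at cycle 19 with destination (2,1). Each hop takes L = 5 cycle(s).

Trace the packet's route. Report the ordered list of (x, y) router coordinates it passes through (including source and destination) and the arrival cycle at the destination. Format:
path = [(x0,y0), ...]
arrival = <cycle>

path = [(3,3), (2,3), (2,2), (2,1)]
arrival = 34

src (3,3)  cyc=19
W→(2,3)  cyc=24
S→(2,2)  cyc=29
S→(2,1)  cyc=34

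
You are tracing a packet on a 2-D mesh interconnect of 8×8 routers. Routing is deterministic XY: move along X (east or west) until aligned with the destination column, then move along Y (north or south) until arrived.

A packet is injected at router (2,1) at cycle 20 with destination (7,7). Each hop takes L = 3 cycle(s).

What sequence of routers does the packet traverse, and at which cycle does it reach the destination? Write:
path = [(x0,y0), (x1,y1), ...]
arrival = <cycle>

#0 — 2,1 | c20
#1 — 3,1 | c23 | E
#2 — 4,1 | c26 | E
#3 — 5,1 | c29 | E
#4 — 6,1 | c32 | E
#5 — 7,1 | c35 | E
#6 — 7,2 | c38 | N
#7 — 7,3 | c41 | N
#8 — 7,4 | c44 | N
#9 — 7,5 | c47 | N
#10 — 7,6 | c50 | N
#11 — 7,7 | c53 | N

path = [(2,1), (3,1), (4,1), (5,1), (6,1), (7,1), (7,2), (7,3), (7,4), (7,5), (7,6), (7,7)]
arrival = 53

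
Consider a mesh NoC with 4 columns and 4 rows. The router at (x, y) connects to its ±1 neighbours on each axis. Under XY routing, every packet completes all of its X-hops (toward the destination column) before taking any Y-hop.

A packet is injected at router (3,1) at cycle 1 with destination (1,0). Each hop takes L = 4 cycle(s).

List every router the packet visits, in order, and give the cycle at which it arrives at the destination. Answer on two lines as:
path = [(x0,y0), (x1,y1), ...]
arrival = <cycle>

t=1: at (3,1)
t=5: at (2,1) after W
t=9: at (1,1) after W
t=13: at (1,0) after S

path = [(3,1), (2,1), (1,1), (1,0)]
arrival = 13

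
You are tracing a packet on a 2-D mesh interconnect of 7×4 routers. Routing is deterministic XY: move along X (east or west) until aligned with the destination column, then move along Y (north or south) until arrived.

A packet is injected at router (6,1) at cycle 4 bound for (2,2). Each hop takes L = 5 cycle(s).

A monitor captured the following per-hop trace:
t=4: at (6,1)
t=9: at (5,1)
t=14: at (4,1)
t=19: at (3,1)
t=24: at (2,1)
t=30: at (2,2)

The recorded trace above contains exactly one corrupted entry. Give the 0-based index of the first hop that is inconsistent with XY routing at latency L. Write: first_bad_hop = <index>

first_bad_hop = 5

  1: Δx=-1 Δy=+0 Δt=5 [ok]
  2: Δx=-1 Δy=+0 Δt=5 [ok]
  3: Δx=-1 Δy=+0 Δt=5 [ok]
  4: Δx=-1 Δy=+0 Δt=5 [ok]
  5: Δx=+0 Δy=+1 Δt=6 [BAD: Δcyc=6≠L]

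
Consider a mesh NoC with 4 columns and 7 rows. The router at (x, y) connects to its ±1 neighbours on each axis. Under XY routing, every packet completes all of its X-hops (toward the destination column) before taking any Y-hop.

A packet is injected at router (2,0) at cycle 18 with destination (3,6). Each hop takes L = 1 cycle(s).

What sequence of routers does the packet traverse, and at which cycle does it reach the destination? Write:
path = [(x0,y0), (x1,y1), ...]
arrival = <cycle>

src (2,0)  cyc=18
E→(3,0)  cyc=19
N→(3,1)  cyc=20
N→(3,2)  cyc=21
N→(3,3)  cyc=22
N→(3,4)  cyc=23
N→(3,5)  cyc=24
N→(3,6)  cyc=25

path = [(2,0), (3,0), (3,1), (3,2), (3,3), (3,4), (3,5), (3,6)]
arrival = 25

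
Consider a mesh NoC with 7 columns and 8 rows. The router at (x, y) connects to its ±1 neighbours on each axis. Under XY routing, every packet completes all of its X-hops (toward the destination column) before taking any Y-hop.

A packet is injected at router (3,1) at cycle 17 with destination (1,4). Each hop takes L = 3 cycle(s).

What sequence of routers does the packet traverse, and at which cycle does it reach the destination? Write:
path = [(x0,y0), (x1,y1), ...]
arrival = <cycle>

path = [(3,1), (2,1), (1,1), (1,2), (1,3), (1,4)]
arrival = 32

[0] x=3 y=1 t=17
[1] x=2 y=1 t=20 →W
[2] x=1 y=1 t=23 →W
[3] x=1 y=2 t=26 →N
[4] x=1 y=3 t=29 →N
[5] x=1 y=4 t=32 →N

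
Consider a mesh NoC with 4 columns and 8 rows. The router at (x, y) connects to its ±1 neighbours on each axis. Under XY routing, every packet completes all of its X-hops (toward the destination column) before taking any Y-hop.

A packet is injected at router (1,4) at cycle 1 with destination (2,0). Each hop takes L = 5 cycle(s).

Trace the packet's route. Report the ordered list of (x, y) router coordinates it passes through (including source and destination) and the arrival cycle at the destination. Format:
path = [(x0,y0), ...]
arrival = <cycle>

path = [(1,4), (2,4), (2,3), (2,2), (2,1), (2,0)]
arrival = 26

t=1: at (1,4)
t=6: at (2,4) after E
t=11: at (2,3) after S
t=16: at (2,2) after S
t=21: at (2,1) after S
t=26: at (2,0) after S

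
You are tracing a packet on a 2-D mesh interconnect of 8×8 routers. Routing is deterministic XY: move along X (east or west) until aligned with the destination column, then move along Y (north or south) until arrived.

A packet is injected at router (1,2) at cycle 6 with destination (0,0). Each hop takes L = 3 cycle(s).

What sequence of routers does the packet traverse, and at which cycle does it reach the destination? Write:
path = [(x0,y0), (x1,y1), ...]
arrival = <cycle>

#0 — 1,2 | c6
#1 — 0,2 | c9 | W
#2 — 0,1 | c12 | S
#3 — 0,0 | c15 | S

path = [(1,2), (0,2), (0,1), (0,0)]
arrival = 15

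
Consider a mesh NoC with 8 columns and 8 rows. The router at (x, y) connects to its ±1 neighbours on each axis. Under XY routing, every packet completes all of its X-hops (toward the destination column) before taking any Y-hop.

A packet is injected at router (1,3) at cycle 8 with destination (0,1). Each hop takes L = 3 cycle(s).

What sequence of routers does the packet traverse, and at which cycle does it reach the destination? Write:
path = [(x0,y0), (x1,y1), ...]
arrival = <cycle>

[0] x=1 y=3 t=8
[1] x=0 y=3 t=11 →W
[2] x=0 y=2 t=14 →S
[3] x=0 y=1 t=17 →S

path = [(1,3), (0,3), (0,2), (0,1)]
arrival = 17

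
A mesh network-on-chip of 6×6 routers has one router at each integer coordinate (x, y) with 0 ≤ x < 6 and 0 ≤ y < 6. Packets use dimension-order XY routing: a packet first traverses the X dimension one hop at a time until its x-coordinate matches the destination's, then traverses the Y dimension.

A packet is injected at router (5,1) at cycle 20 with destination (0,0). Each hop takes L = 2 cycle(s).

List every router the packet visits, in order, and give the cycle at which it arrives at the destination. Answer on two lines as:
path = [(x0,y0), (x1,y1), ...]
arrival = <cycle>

t=20: at (5,1)
t=22: at (4,1) after W
t=24: at (3,1) after W
t=26: at (2,1) after W
t=28: at (1,1) after W
t=30: at (0,1) after W
t=32: at (0,0) after S

path = [(5,1), (4,1), (3,1), (2,1), (1,1), (0,1), (0,0)]
arrival = 32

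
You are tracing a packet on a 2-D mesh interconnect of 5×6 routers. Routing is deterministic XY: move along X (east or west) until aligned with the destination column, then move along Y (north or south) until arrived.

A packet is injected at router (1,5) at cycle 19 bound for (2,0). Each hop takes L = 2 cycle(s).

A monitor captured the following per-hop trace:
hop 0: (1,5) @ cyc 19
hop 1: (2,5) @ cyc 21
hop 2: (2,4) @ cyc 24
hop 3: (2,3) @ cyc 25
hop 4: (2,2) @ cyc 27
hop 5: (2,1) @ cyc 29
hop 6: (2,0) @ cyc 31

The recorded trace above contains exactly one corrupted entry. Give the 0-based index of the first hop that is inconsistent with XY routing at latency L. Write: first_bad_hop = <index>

hop 1: step (+1,+0), +2 cyc — ok
hop 2: step (+0,-1), +3 cyc — BAD: Δcyc=3≠L

first_bad_hop = 2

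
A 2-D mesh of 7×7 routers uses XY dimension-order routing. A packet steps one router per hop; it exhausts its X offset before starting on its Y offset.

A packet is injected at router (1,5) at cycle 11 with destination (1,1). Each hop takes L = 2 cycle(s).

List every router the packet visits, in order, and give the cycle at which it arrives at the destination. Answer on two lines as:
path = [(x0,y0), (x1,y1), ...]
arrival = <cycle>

path = [(1,5), (1,4), (1,3), (1,2), (1,1)]
arrival = 19

src (1,5)  cyc=11
S→(1,4)  cyc=13
S→(1,3)  cyc=15
S→(1,2)  cyc=17
S→(1,1)  cyc=19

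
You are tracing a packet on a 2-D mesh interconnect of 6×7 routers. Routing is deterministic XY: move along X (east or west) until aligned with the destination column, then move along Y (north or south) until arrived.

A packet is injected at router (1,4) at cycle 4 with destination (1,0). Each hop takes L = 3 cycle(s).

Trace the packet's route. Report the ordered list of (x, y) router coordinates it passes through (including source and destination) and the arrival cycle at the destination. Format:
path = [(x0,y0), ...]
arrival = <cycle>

path = [(1,4), (1,3), (1,2), (1,1), (1,0)]
arrival = 16

hop 0: (1,4) @ cyc 4
hop 1: (1,3) @ cyc 7  [S]
hop 2: (1,2) @ cyc 10  [S]
hop 3: (1,1) @ cyc 13  [S]
hop 4: (1,0) @ cyc 16  [S]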